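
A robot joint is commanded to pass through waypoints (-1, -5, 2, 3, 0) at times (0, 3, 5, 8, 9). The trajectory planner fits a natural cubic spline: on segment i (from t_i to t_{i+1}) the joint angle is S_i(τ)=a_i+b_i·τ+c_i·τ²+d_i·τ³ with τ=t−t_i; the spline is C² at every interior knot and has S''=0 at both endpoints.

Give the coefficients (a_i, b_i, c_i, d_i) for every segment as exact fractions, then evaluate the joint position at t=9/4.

Δ: Δ0=-4/3, Δ1=7/2, Δ2=1/3, Δ3=-3
row 1: diag=10, rhs=29; c'=1/5, d'=29/10
row 2: denom=10−2·1/5=48/5; d'=(-19−2·29/10)/(48/5)=-31/12
row 3: denom=8−3·5/16=113/16; d'=(-20−3·-31/12)/(113/16)=-196/113
back: M3=-196/113
back: M2=-31/12−5/16·-196/113=-692/339
back: M1=29/10−1/5·-692/339=2243/678
M: M0=0, M1=2243/678, M2=-692/339, M3=-196/113, M4=0
seg 0: a=-1, c=M0/2=0, d=(M1−M0)/(6·3)=2243/12204, b=Δ0−h0·(2M0+M1)/6=-4051/1356
seg 1: a=-5, c=M1/2=2243/1356, d=(M2−M1)/(6·2)=-403/904, b=Δ1−h1·(2M1+M2)/6=1339/678
seg 2: a=2, c=M2/2=-346/339, d=(M3−M2)/(6·3)=52/3051, b=Δ2−h2·(2M2+M3)/6=1099/339
seg 3: a=3, c=M3/2=-98/113, d=(M4−M3)/(6·1)=98/339, b=Δ3−h3·(2M3+M4)/6=-821/339
t_q=9/4 → seg 0, τ=9/4; S=-1+-4051/1356·τ+0·τ²+2243/12204·τ³=-162815/28928

  seg 0: a=-1 b=-4051/1356 c=0 d=2243/12204
  seg 1: a=-5 b=1339/678 c=2243/1356 d=-403/904
  seg 2: a=2 b=1099/339 c=-346/339 d=52/3051
  seg 3: a=3 b=-821/339 c=-98/113 d=98/339
S(9/4) = -162815/28928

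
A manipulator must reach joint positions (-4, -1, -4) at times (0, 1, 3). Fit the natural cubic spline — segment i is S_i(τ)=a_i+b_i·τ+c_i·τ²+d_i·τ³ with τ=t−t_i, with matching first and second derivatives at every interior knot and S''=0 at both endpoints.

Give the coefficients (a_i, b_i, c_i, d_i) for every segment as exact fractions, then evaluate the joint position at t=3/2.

  seg 0: a=-4 b=15/4 c=0 d=-3/4
  seg 1: a=-1 b=3/2 c=-9/4 d=3/8
S(3/2) = -49/64

Δ: Δ0=3, Δ1=-3/2
row 1: diag=6, rhs=-27; c'=1/3, d'=-9/2
back: M1=-9/2
M: M0=0, M1=-9/2, M2=0
seg 0: a=-4, c=M0/2=0, d=(M1−M0)/(6·1)=-3/4, b=Δ0−h0·(2M0+M1)/6=15/4
seg 1: a=-1, c=M1/2=-9/4, d=(M2−M1)/(6·2)=3/8, b=Δ1−h1·(2M1+M2)/6=3/2
t_q=3/2 → seg 1, τ=1/2; S=-1+3/2·τ+-9/4·τ²+3/8·τ³=-49/64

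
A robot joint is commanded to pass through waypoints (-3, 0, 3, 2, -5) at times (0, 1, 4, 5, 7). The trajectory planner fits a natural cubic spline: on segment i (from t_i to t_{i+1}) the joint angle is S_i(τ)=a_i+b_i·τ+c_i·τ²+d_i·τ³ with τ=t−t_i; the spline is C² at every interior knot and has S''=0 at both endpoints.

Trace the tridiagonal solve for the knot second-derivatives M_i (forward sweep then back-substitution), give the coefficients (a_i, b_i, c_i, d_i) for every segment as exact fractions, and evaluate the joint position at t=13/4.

Δ: Δ0=3, Δ1=1, Δ2=-1, Δ3=-7/2
row 1: diag=8, rhs=-12; c'=3/8, d'=-3/2
row 2: denom=8−3·3/8=55/8; d'=(-12−3·-3/2)/(55/8)=-12/11
row 3: denom=6−1·8/55=322/55; d'=(-15−1·-12/11)/(322/55)=-765/322
back: M3=-765/322
back: M2=-12/11−8/55·-765/322=-120/161
back: M1=-3/2−3/8·-120/161=-393/322
M: M0=0, M1=-393/322, M2=-120/161, M3=-765/322, M4=0
seg 0: a=-3, c=M0/2=0, d=(M1−M0)/(6·1)=-131/644, b=Δ0−h0·(2M0+M1)/6=2063/644
seg 1: a=0, c=M1/2=-393/644, d=(M2−M1)/(6·3)=17/644, b=Δ1−h1·(2M1+M2)/6=835/322
seg 2: a=3, c=M2/2=-60/161, d=(M3−M2)/(6·1)=-25/92, b=Δ2−h2·(2M2+M3)/6=-229/644
seg 3: a=2, c=M3/2=-765/644, d=(M4−M3)/(6·2)=255/1288, b=Δ3−h3·(2M3+M4)/6=-617/322
t_q=13/4 → seg 1, τ=9/4; S=0+835/322·τ+-393/644·τ²+17/644·τ³=125541/41216

  seg 0: a=-3 b=2063/644 c=0 d=-131/644
  seg 1: a=0 b=835/322 c=-393/644 d=17/644
  seg 2: a=3 b=-229/644 c=-60/161 d=-25/92
  seg 3: a=2 b=-617/322 c=-765/644 d=255/1288
S(13/4) = 125541/41216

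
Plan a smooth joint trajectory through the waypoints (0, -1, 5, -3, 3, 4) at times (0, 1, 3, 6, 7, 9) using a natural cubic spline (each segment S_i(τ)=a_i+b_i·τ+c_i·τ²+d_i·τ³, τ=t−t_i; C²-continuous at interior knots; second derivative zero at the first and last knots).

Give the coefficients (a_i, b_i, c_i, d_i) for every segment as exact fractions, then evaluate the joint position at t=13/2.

Δ: Δ0=-1, Δ1=3, Δ2=-8/3, Δ3=6, Δ4=1/2
row 1: diag=6, rhs=24; c'=1/3, d'=4
row 2: denom=10−2·1/3=28/3; d'=(-34−2·4)/(28/3)=-9/2
row 3: denom=8−3·9/28=197/28; d'=(52−3·-9/2)/(197/28)=1834/197
row 4: denom=6−1·28/197=1154/197; d'=(-33−1·1834/197)/(1154/197)=-8335/1154
back: M4=-8335/1154
back: M3=1834/197−28/197·-8335/1154=5964/577
back: M2=-9/2−9/28·5964/577=-9027/1154
back: M1=4−1/3·-9027/1154=7625/1154
M: M0=0, M1=7625/1154, M2=-9027/1154, M3=5964/577, M4=-8335/1154, M5=0
seg 0: a=0, c=M0/2=0, d=(M1−M0)/(6·1)=7625/6924, b=Δ0−h0·(2M0+M1)/6=-14549/6924
seg 1: a=-1, c=M1/2=7625/2308, d=(M2−M1)/(6·2)=-4163/3462, b=Δ1−h1·(2M1+M2)/6=4163/3462
seg 2: a=5, c=M2/2=-9027/2308, d=(M3−M2)/(6·3)=6985/6924, b=Δ2−h2·(2M2+M3)/6=-43/3462
seg 3: a=-3, c=M3/2=2982/577, d=(M4−M3)/(6·1)=-20263/6924, b=Δ3−h3·(2M3+M4)/6=26023/6924
seg 4: a=3, c=M4/2=-8335/2308, d=(M5−M4)/(6·2)=8335/13848, b=Δ4−h4·(2M4+M5)/6=18401/3462
t_q=13/2 → seg 3, τ=1/2; S=-3+26023/6924·τ+2982/577·τ²+-20263/6924·τ³=-3593/18464

  seg 0: a=0 b=-14549/6924 c=0 d=7625/6924
  seg 1: a=-1 b=4163/3462 c=7625/2308 d=-4163/3462
  seg 2: a=5 b=-43/3462 c=-9027/2308 d=6985/6924
  seg 3: a=-3 b=26023/6924 c=2982/577 d=-20263/6924
  seg 4: a=3 b=18401/3462 c=-8335/2308 d=8335/13848
S(13/2) = -3593/18464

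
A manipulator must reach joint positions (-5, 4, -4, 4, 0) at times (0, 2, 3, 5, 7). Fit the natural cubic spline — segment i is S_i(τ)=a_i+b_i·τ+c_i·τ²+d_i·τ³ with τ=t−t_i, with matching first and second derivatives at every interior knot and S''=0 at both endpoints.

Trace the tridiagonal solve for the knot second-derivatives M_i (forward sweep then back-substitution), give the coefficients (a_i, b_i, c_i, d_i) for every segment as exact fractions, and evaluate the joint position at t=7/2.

Δ: Δ0=9/2, Δ1=-8, Δ2=4, Δ3=-2
row 1: diag=6, rhs=-75; c'=1/6, d'=-25/2
row 2: denom=6−1·1/6=35/6; d'=(72−1·-25/2)/(35/6)=507/35
row 3: denom=8−2·12/35=256/35; d'=(-36−2·507/35)/(256/35)=-1137/128
back: M3=-1137/128
back: M2=507/35−12/35·-1137/128=561/32
back: M1=-25/2−1/6·561/32=-987/64
M: M0=0, M1=-987/64, M2=561/32, M3=-1137/128, M4=0
seg 0: a=-5, c=M0/2=0, d=(M1−M0)/(6·2)=-329/256, b=Δ0−h0·(2M0+M1)/6=617/64
seg 1: a=4, c=M1/2=-987/128, d=(M2−M1)/(6·1)=703/128, b=Δ1−h1·(2M1+M2)/6=-185/32
seg 2: a=-4, c=M2/2=561/64, d=(M3−M2)/(6·2)=-1127/512, b=Δ2−h2·(2M2+M3)/6=-605/128
seg 3: a=4, c=M3/2=-1137/256, d=(M4−M3)/(6·2)=379/512, b=Δ3−h3·(2M3+M4)/6=251/64
t_q=7/2 → seg 2, τ=1/2; S=-4+-605/128·τ+561/64·τ²+-1127/512·τ³=-18215/4096

  seg 0: a=-5 b=617/64 c=0 d=-329/256
  seg 1: a=4 b=-185/32 c=-987/128 d=703/128
  seg 2: a=-4 b=-605/128 c=561/64 d=-1127/512
  seg 3: a=4 b=251/64 c=-1137/256 d=379/512
S(7/2) = -18215/4096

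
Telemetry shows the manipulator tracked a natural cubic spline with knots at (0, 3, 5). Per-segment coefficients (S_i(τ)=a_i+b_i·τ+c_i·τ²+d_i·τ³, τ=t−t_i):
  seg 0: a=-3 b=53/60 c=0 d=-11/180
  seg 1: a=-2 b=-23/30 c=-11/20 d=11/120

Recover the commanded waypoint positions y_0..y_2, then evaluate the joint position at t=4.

y_0 = S_0(0) = a_0 = -3
y_1 = S_1(0) = a_1 = -2
y_2 = S_1(2) = -5
t_q=4 is in segment 1 (τ=1); S_1(τ)=-129/40

y_0=-3 y_1=-2 y_2=-5
S(4) = -129/40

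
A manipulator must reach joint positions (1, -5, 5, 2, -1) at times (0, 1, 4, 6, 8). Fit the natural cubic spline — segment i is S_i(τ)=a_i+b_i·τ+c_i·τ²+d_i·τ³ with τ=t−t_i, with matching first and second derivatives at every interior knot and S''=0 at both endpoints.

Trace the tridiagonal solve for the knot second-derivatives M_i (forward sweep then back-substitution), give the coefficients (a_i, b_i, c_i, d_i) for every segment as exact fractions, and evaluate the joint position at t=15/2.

  seg 0: a=1 b=-3031/402 c=0 d=619/402
  seg 1: a=-5 b=-587/201 c=619/134 d=-1019/1206
  seg 2: a=5 b=797/402 c=-200/67 d=125/201
  seg 3: a=2 b=-1003/402 c=50/67 d=-25/201
S(15/2) = -259/536

Δ: Δ0=-6, Δ1=10/3, Δ2=-3/2, Δ3=-3/2
row 1: diag=8, rhs=56; c'=3/8, d'=7
row 2: denom=10−3·3/8=71/8; d'=(-29−3·7)/(71/8)=-400/71
row 3: denom=8−2·16/71=536/71; d'=(0−2·-400/71)/(536/71)=100/67
back: M3=100/67
back: M2=-400/71−16/71·100/67=-400/67
back: M1=7−3/8·-400/67=619/67
M: M0=0, M1=619/67, M2=-400/67, M3=100/67, M4=0
seg 0: a=1, c=M0/2=0, d=(M1−M0)/(6·1)=619/402, b=Δ0−h0·(2M0+M1)/6=-3031/402
seg 1: a=-5, c=M1/2=619/134, d=(M2−M1)/(6·3)=-1019/1206, b=Δ1−h1·(2M1+M2)/6=-587/201
seg 2: a=5, c=M2/2=-200/67, d=(M3−M2)/(6·2)=125/201, b=Δ2−h2·(2M2+M3)/6=797/402
seg 3: a=2, c=M3/2=50/67, d=(M4−M3)/(6·2)=-25/201, b=Δ3−h3·(2M3+M4)/6=-1003/402
t_q=15/2 → seg 3, τ=3/2; S=2+-1003/402·τ+50/67·τ²+-25/201·τ³=-259/536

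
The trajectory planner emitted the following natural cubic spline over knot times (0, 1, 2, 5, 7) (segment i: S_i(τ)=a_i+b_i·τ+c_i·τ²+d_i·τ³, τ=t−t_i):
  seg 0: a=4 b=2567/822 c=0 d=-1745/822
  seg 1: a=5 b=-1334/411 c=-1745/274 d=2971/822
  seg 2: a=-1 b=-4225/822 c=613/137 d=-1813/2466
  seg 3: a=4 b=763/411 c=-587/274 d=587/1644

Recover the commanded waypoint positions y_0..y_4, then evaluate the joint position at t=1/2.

y_0 = S_0(0) = a_0 = 4
y_1 = S_1(0) = a_1 = 5
y_2 = S_2(0) = a_2 = -1
y_3 = S_3(0) = a_3 = 4
y_4 = S_3(2) = 2
t_q=1/2 is in segment 0 (τ=1/2); S_0(τ)=11609/2192

y_0=4 y_1=5 y_2=-1 y_3=4 y_4=2
S(1/2) = 11609/2192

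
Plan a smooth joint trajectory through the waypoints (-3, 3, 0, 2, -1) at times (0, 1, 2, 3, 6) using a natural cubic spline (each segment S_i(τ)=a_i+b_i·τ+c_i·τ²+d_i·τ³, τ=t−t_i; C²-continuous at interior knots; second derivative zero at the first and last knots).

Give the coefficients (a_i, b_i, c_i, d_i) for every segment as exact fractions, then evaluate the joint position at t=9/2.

Δ: Δ0=6, Δ1=-3, Δ2=2, Δ3=-1
row 1: diag=4, rhs=-54; c'=1/4, d'=-27/2
row 2: denom=4−1·1/4=15/4; d'=(30−1·-27/2)/(15/4)=58/5
row 3: denom=8−1·4/15=116/15; d'=(-18−1·58/5)/(116/15)=-111/29
back: M3=-111/29
back: M2=58/5−4/15·-111/29=366/29
back: M1=-27/2−1/4·366/29=-483/29
M: M0=0, M1=-483/29, M2=366/29, M3=-111/29, M4=0
seg 0: a=-3, c=M0/2=0, d=(M1−M0)/(6·1)=-161/58, b=Δ0−h0·(2M0+M1)/6=509/58
seg 1: a=3, c=M1/2=-483/58, d=(M2−M1)/(6·1)=283/58, b=Δ1−h1·(2M1+M2)/6=13/29
seg 2: a=0, c=M2/2=183/29, d=(M3−M2)/(6·1)=-159/58, b=Δ2−h2·(2M2+M3)/6=-91/58
seg 3: a=2, c=M3/2=-111/58, d=(M4−M3)/(6·3)=37/174, b=Δ3−h3·(2M3+M4)/6=82/29
t_q=9/2 → seg 3, τ=3/2; S=2+82/29·τ+-111/58·τ²+37/174·τ³=1231/464

  seg 0: a=-3 b=509/58 c=0 d=-161/58
  seg 1: a=3 b=13/29 c=-483/58 d=283/58
  seg 2: a=0 b=-91/58 c=183/29 d=-159/58
  seg 3: a=2 b=82/29 c=-111/58 d=37/174
S(9/2) = 1231/464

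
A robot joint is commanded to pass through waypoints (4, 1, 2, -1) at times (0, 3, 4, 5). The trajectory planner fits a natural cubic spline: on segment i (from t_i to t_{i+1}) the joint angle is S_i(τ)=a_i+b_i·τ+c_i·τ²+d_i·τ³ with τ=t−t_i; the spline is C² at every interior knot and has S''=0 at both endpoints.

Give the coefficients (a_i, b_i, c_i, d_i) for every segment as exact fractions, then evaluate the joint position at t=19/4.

  seg 0: a=4 b=-67/31 c=0 d=4/31
  seg 1: a=1 b=41/31 c=36/31 d=-46/31
  seg 2: a=2 b=-25/31 c=-102/31 d=34/31
S(19/4) = 7/992

Δ: Δ0=-1, Δ1=1, Δ2=-3
row 1: diag=8, rhs=12; c'=1/8, d'=3/2
row 2: denom=4−1·1/8=31/8; d'=(-24−1·3/2)/(31/8)=-204/31
back: M2=-204/31
back: M1=3/2−1/8·-204/31=72/31
M: M0=0, M1=72/31, M2=-204/31, M3=0
seg 0: a=4, c=M0/2=0, d=(M1−M0)/(6·3)=4/31, b=Δ0−h0·(2M0+M1)/6=-67/31
seg 1: a=1, c=M1/2=36/31, d=(M2−M1)/(6·1)=-46/31, b=Δ1−h1·(2M1+M2)/6=41/31
seg 2: a=2, c=M2/2=-102/31, d=(M3−M2)/(6·1)=34/31, b=Δ2−h2·(2M2+M3)/6=-25/31
t_q=19/4 → seg 2, τ=3/4; S=2+-25/31·τ+-102/31·τ²+34/31·τ³=7/992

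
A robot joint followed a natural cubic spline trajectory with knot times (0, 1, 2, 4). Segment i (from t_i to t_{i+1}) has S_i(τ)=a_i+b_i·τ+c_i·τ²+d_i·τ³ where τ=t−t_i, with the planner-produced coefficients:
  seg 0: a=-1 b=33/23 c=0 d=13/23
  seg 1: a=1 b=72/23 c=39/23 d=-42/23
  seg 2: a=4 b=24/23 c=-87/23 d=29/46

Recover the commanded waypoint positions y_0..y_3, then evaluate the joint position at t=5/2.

y_0 = S_0(0) = a_0 = -1
y_1 = S_1(0) = a_1 = 1
y_2 = S_2(0) = a_2 = 4
y_3 = S_2(2) = -4
t_q=5/2 is in segment 2 (τ=1/2); S_2(τ)=1345/368

y_0=-1 y_1=1 y_2=4 y_3=-4
S(5/2) = 1345/368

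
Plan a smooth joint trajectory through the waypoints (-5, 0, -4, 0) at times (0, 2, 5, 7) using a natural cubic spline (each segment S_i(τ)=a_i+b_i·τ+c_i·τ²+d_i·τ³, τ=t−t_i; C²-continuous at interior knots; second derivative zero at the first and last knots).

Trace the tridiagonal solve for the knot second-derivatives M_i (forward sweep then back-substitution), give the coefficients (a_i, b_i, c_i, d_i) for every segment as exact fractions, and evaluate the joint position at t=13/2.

Δ: Δ0=5/2, Δ1=-4/3, Δ2=2
row 1: diag=10, rhs=-23; c'=3/10, d'=-23/10
row 2: denom=10−3·3/10=91/10; d'=(20−3·-23/10)/(91/10)=269/91
back: M2=269/91
back: M1=-23/10−3/10·269/91=-290/91
M: M0=0, M1=-290/91, M2=269/91, M3=0
seg 0: a=-5, c=M0/2=0, d=(M1−M0)/(6·2)=-145/546, b=Δ0−h0·(2M0+M1)/6=1945/546
seg 1: a=0, c=M1/2=-145/91, d=(M2−M1)/(6·3)=43/126, b=Δ1−h1·(2M1+M2)/6=205/546
seg 2: a=-4, c=M2/2=269/182, d=(M3−M2)/(6·2)=-269/1092, b=Δ2−h2·(2M2+M3)/6=8/273
t_q=13/2 → seg 2, τ=3/2; S=-4+8/273·τ+269/182·τ²+-269/1092·τ³=-4257/2912

  seg 0: a=-5 b=1945/546 c=0 d=-145/546
  seg 1: a=0 b=205/546 c=-145/91 d=43/126
  seg 2: a=-4 b=8/273 c=269/182 d=-269/1092
S(13/2) = -4257/2912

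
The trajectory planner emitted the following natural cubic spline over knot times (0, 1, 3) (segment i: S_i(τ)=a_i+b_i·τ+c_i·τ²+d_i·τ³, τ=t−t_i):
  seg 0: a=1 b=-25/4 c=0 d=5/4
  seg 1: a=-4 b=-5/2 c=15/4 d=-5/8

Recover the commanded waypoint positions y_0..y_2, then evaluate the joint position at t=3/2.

y_0=1 y_1=-4 y_2=1
S(3/2) = -281/64

y_0 = S_0(0) = a_0 = 1
y_1 = S_1(0) = a_1 = -4
y_2 = S_1(2) = 1
t_q=3/2 is in segment 1 (τ=1/2); S_1(τ)=-281/64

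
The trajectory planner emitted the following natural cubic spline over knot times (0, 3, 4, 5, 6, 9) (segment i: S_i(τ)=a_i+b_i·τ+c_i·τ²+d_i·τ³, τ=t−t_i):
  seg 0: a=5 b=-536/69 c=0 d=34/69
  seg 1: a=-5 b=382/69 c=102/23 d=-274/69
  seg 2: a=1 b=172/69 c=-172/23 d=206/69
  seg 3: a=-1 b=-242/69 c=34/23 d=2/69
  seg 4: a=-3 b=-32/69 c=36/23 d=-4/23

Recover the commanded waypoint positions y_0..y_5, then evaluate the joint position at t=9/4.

y_0=5 y_1=-5 y_2=1 y_3=-1 y_4=-3 y_5=5
S(9/4) = -5053/736

y_0 = S_0(0) = a_0 = 5
y_1 = S_1(0) = a_1 = -5
y_2 = S_2(0) = a_2 = 1
y_3 = S_3(0) = a_3 = -1
y_4 = S_4(0) = a_4 = -3
y_5 = S_4(3) = 5
t_q=9/4 is in segment 0 (τ=9/4); S_0(τ)=-5053/736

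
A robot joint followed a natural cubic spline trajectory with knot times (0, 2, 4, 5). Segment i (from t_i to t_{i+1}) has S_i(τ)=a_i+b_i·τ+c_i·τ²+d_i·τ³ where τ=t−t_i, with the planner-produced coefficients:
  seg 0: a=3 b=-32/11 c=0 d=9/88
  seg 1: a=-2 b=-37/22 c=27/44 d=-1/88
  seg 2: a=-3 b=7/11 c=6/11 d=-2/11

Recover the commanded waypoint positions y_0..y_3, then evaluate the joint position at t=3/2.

y_0 = S_0(0) = a_0 = 3
y_1 = S_1(0) = a_1 = -2
y_2 = S_2(0) = a_2 = -3
y_3 = S_2(1) = -2
t_q=3/2 is in segment 0 (τ=3/2); S_0(τ)=-717/704

y_0=3 y_1=-2 y_2=-3 y_3=-2
S(3/2) = -717/704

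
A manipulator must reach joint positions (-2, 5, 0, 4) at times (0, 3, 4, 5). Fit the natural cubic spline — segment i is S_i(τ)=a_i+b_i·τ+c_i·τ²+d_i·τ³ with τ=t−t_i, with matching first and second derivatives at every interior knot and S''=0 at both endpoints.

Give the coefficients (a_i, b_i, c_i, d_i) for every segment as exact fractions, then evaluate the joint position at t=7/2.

  seg 0: a=-2 b=562/93 c=0 d=-115/279
  seg 1: a=5 b=-473/93 c=-115/31 d=353/93
  seg 2: a=0 b=-104/93 c=238/31 d=-238/93
S(7/2) = 497/248

Δ: Δ0=7/3, Δ1=-5, Δ2=4
row 1: diag=8, rhs=-44; c'=1/8, d'=-11/2
row 2: denom=4−1·1/8=31/8; d'=(54−1·-11/2)/(31/8)=476/31
back: M2=476/31
back: M1=-11/2−1/8·476/31=-230/31
M: M0=0, M1=-230/31, M2=476/31, M3=0
seg 0: a=-2, c=M0/2=0, d=(M1−M0)/(6·3)=-115/279, b=Δ0−h0·(2M0+M1)/6=562/93
seg 1: a=5, c=M1/2=-115/31, d=(M2−M1)/(6·1)=353/93, b=Δ1−h1·(2M1+M2)/6=-473/93
seg 2: a=0, c=M2/2=238/31, d=(M3−M2)/(6·1)=-238/93, b=Δ2−h2·(2M2+M3)/6=-104/93
t_q=7/2 → seg 1, τ=1/2; S=5+-473/93·τ+-115/31·τ²+353/93·τ³=497/248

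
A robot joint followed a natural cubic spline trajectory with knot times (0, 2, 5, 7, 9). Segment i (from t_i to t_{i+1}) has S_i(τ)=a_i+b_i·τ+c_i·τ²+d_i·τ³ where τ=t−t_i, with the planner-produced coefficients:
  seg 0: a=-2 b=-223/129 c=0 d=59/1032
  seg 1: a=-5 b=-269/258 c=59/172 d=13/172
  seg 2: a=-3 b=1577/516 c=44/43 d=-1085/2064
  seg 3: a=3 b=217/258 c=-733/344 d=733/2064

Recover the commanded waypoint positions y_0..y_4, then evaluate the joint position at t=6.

y_0=-2 y_1=-5 y_2=-3 y_3=3 y_4=-1
S(6) = 381/688

y_0 = S_0(0) = a_0 = -2
y_1 = S_1(0) = a_1 = -5
y_2 = S_2(0) = a_2 = -3
y_3 = S_3(0) = a_3 = 3
y_4 = S_3(2) = -1
t_q=6 is in segment 2 (τ=1); S_2(τ)=381/688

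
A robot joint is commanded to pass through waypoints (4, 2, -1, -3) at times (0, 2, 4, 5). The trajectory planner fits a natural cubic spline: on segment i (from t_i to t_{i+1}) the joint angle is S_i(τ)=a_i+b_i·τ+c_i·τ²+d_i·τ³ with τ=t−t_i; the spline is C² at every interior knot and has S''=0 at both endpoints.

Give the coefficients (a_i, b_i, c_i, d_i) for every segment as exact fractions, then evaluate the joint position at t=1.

  seg 0: a=4 b=-10/11 c=0 d=-1/44
  seg 1: a=2 b=-13/11 c=-3/22 d=-1/88
  seg 2: a=-1 b=-41/22 c=-9/44 d=3/44
S(1) = 135/44

Δ: Δ0=-1, Δ1=-3/2, Δ2=-2
row 1: diag=8, rhs=-3; c'=1/4, d'=-3/8
row 2: denom=6−2·1/4=11/2; d'=(-3−2·-3/8)/(11/2)=-9/22
back: M2=-9/22
back: M1=-3/8−1/4·-9/22=-3/11
M: M0=0, M1=-3/11, M2=-9/22, M3=0
seg 0: a=4, c=M0/2=0, d=(M1−M0)/(6·2)=-1/44, b=Δ0−h0·(2M0+M1)/6=-10/11
seg 1: a=2, c=M1/2=-3/22, d=(M2−M1)/(6·2)=-1/88, b=Δ1−h1·(2M1+M2)/6=-13/11
seg 2: a=-1, c=M2/2=-9/44, d=(M3−M2)/(6·1)=3/44, b=Δ2−h2·(2M2+M3)/6=-41/22
t_q=1 → seg 0, τ=1; S=4+-10/11·τ+0·τ²+-1/44·τ³=135/44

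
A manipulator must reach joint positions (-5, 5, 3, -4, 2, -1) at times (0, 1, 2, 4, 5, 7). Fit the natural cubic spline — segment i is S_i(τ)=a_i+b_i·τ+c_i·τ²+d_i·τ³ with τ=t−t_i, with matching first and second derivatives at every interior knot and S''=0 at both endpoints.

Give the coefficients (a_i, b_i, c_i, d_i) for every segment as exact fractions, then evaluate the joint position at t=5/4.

  seg 0: a=-5 b=18281/1418 c=0 d=-4101/1418
  seg 1: a=5 b=2989/709 c=-12303/1418 d=3489/1418
  seg 2: a=3 b=-8161/1418 c=-918/709 d=3435/2836
  seg 3: a=-4 b=5105/1418 c=8469/1418 d=-2533/709
  seg 4: a=2 b=6845/1418 c=-6729/1418 d=2243/2836
S(5/4) = 503685/90752

Δ: Δ0=10, Δ1=-2, Δ2=-7/2, Δ3=6, Δ4=-3/2
row 1: diag=4, rhs=-72; c'=1/4, d'=-18
row 2: denom=6−1·1/4=23/4; d'=(-9−1·-18)/(23/4)=36/23
row 3: denom=6−2·8/23=122/23; d'=(57−2·36/23)/(122/23)=1239/122
row 4: denom=6−1·23/122=709/122; d'=(-45−1·1239/122)/(709/122)=-6729/709
back: M4=-6729/709
back: M3=1239/122−23/122·-6729/709=8469/709
back: M2=36/23−8/23·8469/709=-1836/709
back: M1=-18−1/4·-1836/709=-12303/709
M: M0=0, M1=-12303/709, M2=-1836/709, M3=8469/709, M4=-6729/709, M5=0
seg 0: a=-5, c=M0/2=0, d=(M1−M0)/(6·1)=-4101/1418, b=Δ0−h0·(2M0+M1)/6=18281/1418
seg 1: a=5, c=M1/2=-12303/1418, d=(M2−M1)/(6·1)=3489/1418, b=Δ1−h1·(2M1+M2)/6=2989/709
seg 2: a=3, c=M2/2=-918/709, d=(M3−M2)/(6·2)=3435/2836, b=Δ2−h2·(2M2+M3)/6=-8161/1418
seg 3: a=-4, c=M3/2=8469/1418, d=(M4−M3)/(6·1)=-2533/709, b=Δ3−h3·(2M3+M4)/6=5105/1418
seg 4: a=2, c=M4/2=-6729/1418, d=(M5−M4)/(6·2)=2243/2836, b=Δ4−h4·(2M4+M5)/6=6845/1418
t_q=5/4 → seg 1, τ=1/4; S=5+2989/709·τ+-12303/1418·τ²+3489/1418·τ³=503685/90752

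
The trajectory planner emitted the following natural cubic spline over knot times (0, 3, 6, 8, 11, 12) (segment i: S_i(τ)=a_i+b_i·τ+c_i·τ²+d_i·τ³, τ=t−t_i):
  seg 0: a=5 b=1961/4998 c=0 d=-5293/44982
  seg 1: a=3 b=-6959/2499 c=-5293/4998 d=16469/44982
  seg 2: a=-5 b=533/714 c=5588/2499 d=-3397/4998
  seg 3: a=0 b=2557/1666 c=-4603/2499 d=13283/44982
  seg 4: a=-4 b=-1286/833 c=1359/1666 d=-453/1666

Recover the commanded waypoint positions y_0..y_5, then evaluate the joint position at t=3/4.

y_0 = S_0(0) = a_0 = 5
y_1 = S_1(0) = a_1 = 3
y_2 = S_2(0) = a_2 = -5
y_3 = S_3(0) = a_3 = 0
y_4 = S_4(0) = a_4 = -4
y_5 = S_4(1) = -5
t_q=3/4 is in segment 0 (τ=3/4); S_0(τ)=559203/106624

y_0=5 y_1=3 y_2=-5 y_3=0 y_4=-4 y_5=-5
S(3/4) = 559203/106624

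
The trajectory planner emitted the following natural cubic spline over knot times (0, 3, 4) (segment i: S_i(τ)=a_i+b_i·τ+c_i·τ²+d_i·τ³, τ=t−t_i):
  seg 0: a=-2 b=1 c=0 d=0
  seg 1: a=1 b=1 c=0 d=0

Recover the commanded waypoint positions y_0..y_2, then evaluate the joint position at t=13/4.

y_0=-2 y_1=1 y_2=2
S(13/4) = 5/4

y_0 = S_0(0) = a_0 = -2
y_1 = S_1(0) = a_1 = 1
y_2 = S_1(1) = 2
t_q=13/4 is in segment 1 (τ=1/4); S_1(τ)=5/4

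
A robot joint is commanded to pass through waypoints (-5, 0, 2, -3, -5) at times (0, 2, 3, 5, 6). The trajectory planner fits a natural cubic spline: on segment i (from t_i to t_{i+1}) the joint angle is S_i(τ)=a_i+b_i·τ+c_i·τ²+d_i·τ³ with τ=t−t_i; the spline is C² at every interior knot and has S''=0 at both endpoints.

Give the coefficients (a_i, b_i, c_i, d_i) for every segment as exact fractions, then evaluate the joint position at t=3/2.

Δ: Δ0=5/2, Δ1=2, Δ2=-5/2, Δ3=-2
row 1: diag=6, rhs=-3; c'=1/6, d'=-1/2
row 2: denom=6−1·1/6=35/6; d'=(-27−1·-1/2)/(35/6)=-159/35
row 3: denom=6−2·12/35=186/35; d'=(3−2·-159/35)/(186/35)=141/62
back: M3=141/62
back: M2=-159/35−12/35·141/62=-165/31
back: M1=-1/2−1/6·-165/31=12/31
M: M0=0, M1=12/31, M2=-165/31, M3=141/62, M4=0
seg 0: a=-5, c=M0/2=0, d=(M1−M0)/(6·2)=1/31, b=Δ0−h0·(2M0+M1)/6=147/62
seg 1: a=0, c=M1/2=6/31, d=(M2−M1)/(6·1)=-59/62, b=Δ1−h1·(2M1+M2)/6=171/62
seg 2: a=2, c=M2/2=-165/62, d=(M3−M2)/(6·2)=157/248, b=Δ2−h2·(2M2+M3)/6=9/31
seg 3: a=-3, c=M3/2=141/124, d=(M4−M3)/(6·1)=-47/124, b=Δ3−h3·(2M3+M4)/6=-171/62
t_q=3/2 → seg 0, τ=3/2; S=-5+147/62·τ+0·τ²+1/31·τ³=-331/248

  seg 0: a=-5 b=147/62 c=0 d=1/31
  seg 1: a=0 b=171/62 c=6/31 d=-59/62
  seg 2: a=2 b=9/31 c=-165/62 d=157/248
  seg 3: a=-3 b=-171/62 c=141/124 d=-47/124
S(3/2) = -331/248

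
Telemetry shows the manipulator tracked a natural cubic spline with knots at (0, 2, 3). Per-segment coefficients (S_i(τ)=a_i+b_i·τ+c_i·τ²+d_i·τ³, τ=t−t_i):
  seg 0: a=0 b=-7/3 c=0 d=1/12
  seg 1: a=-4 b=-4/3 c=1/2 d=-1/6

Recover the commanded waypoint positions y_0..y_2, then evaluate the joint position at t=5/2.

y_0=0 y_1=-4 y_2=-5
S(5/2) = -73/16

y_0 = S_0(0) = a_0 = 0
y_1 = S_1(0) = a_1 = -4
y_2 = S_1(1) = -5
t_q=5/2 is in segment 1 (τ=1/2); S_1(τ)=-73/16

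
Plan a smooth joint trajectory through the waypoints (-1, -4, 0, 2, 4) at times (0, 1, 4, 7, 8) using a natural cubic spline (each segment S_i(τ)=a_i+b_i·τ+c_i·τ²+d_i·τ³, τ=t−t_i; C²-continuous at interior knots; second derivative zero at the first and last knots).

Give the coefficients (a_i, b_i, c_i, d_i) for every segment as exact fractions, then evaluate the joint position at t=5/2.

Δ: Δ0=-3, Δ1=4/3, Δ2=2/3, Δ3=2
row 1: diag=8, rhs=26; c'=3/8, d'=13/4
row 2: denom=12−3·3/8=87/8; d'=(-4−3·13/4)/(87/8)=-110/87
row 3: denom=8−3·8/29=208/29; d'=(8−3·-110/87)/(208/29)=171/104
back: M3=171/104
back: M2=-110/87−8/29·171/104=-67/39
back: M1=13/4−3/8·-67/39=405/104
M: M0=0, M1=405/104, M2=-67/39, M3=171/104, M4=0
seg 0: a=-1, c=M0/2=0, d=(M1−M0)/(6·1)=135/208, b=Δ0−h0·(2M0+M1)/6=-759/208
seg 1: a=-4, c=M1/2=405/208, d=(M2−M1)/(6·3)=-1751/5616, b=Δ1−h1·(2M1+M2)/6=-177/104
seg 2: a=0, c=M2/2=-67/78, d=(M3−M2)/(6·3)=1049/5616, b=Δ2−h2·(2M2+M3)/6=25/16
seg 3: a=2, c=M3/2=171/208, d=(M4−M3)/(6·1)=-57/208, b=Δ3−h3·(2M3+M4)/6=151/104
t_q=5/2 → seg 1, τ=3/2; S=-4+-177/104·τ+405/208·τ²+-1751/5616·τ³=-5365/1664

  seg 0: a=-1 b=-759/208 c=0 d=135/208
  seg 1: a=-4 b=-177/104 c=405/208 d=-1751/5616
  seg 2: a=0 b=25/16 c=-67/78 d=1049/5616
  seg 3: a=2 b=151/104 c=171/208 d=-57/208
S(5/2) = -5365/1664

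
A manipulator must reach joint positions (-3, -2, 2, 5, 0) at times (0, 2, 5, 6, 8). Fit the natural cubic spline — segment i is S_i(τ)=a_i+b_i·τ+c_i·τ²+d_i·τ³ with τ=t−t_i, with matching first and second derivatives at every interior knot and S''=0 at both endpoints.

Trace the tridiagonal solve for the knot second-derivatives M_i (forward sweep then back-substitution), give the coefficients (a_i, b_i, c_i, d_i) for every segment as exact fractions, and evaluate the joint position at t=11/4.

Δ: Δ0=1/2, Δ1=4/3, Δ2=3, Δ3=-5/2
row 1: diag=10, rhs=5; c'=3/10, d'=1/2
row 2: denom=8−3·3/10=71/10; d'=(10−3·1/2)/(71/10)=85/71
row 3: denom=6−1·10/71=416/71; d'=(-33−1·85/71)/(416/71)=-607/104
back: M3=-607/104
back: M2=85/71−10/71·-607/104=105/52
back: M1=1/2−3/10·105/52=-11/104
M: M0=0, M1=-11/104, M2=105/52, M3=-607/104, M4=0
seg 0: a=-3, c=M0/2=0, d=(M1−M0)/(6·2)=-11/1248, b=Δ0−h0·(2M0+M1)/6=167/312
seg 1: a=-2, c=M1/2=-11/208, d=(M2−M1)/(6·3)=17/144, b=Δ1−h1·(2M1+M2)/6=67/156
seg 2: a=2, c=M2/2=105/104, d=(M3−M2)/(6·1)=-817/624, b=Δ2−h2·(2M2+M3)/6=2059/624
seg 3: a=5, c=M3/2=-607/208, d=(M4−M3)/(6·2)=607/1248, b=Δ3−h3·(2M3+M4)/6=217/156
t_q=11/4 → seg 1, τ=3/4; S=-2+67/156·τ+-11/208·τ²+17/144·τ³=-22069/13312

  seg 0: a=-3 b=167/312 c=0 d=-11/1248
  seg 1: a=-2 b=67/156 c=-11/208 d=17/144
  seg 2: a=2 b=2059/624 c=105/104 d=-817/624
  seg 3: a=5 b=217/156 c=-607/208 d=607/1248
S(11/4) = -22069/13312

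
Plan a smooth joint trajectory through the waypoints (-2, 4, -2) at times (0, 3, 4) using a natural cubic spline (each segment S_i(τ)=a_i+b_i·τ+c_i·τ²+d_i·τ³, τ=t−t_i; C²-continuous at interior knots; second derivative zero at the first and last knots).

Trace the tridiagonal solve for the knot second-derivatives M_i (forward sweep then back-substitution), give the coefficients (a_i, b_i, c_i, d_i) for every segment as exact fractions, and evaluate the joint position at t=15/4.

  seg 0: a=-2 b=5 c=0 d=-1/3
  seg 1: a=4 b=-4 c=-3 d=1
S(15/4) = -17/64

Δ: Δ0=2, Δ1=-6
row 1: diag=8, rhs=-48; c'=1/8, d'=-6
back: M1=-6
M: M0=0, M1=-6, M2=0
seg 0: a=-2, c=M0/2=0, d=(M1−M0)/(6·3)=-1/3, b=Δ0−h0·(2M0+M1)/6=5
seg 1: a=4, c=M1/2=-3, d=(M2−M1)/(6·1)=1, b=Δ1−h1·(2M1+M2)/6=-4
t_q=15/4 → seg 1, τ=3/4; S=4+-4·τ+-3·τ²+1·τ³=-17/64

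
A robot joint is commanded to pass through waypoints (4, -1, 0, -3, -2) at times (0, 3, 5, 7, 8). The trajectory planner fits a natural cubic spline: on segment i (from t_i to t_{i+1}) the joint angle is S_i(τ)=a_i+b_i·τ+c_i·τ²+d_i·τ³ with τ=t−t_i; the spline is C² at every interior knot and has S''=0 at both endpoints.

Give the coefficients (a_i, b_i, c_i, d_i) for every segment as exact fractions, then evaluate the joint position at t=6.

Δ: Δ0=-5/3, Δ1=1/2, Δ2=-3/2, Δ3=1
row 1: diag=10, rhs=13; c'=1/5, d'=13/10
row 2: denom=8−2·1/5=38/5; d'=(-12−2·13/10)/(38/5)=-73/38
row 3: denom=6−2·5/19=104/19; d'=(15−2·-73/38)/(104/19)=179/52
back: M3=179/52
back: M2=-73/38−5/19·179/52=-147/52
back: M1=13/10−1/5·-147/52=97/52
M: M0=0, M1=97/52, M2=-147/52, M3=179/52, M4=0
seg 0: a=4, c=M0/2=0, d=(M1−M0)/(6·3)=97/936, b=Δ0−h0·(2M0+M1)/6=-811/312
seg 1: a=-1, c=M1/2=97/104, d=(M2−M1)/(6·2)=-61/156, b=Δ1−h1·(2M1+M2)/6=31/156
seg 2: a=0, c=M2/2=-147/104, d=(M3−M2)/(6·2)=163/312, b=Δ2−h2·(2M2+M3)/6=-119/156
seg 3: a=-3, c=M3/2=179/104, d=(M4−M3)/(6·1)=-179/312, b=Δ3−h3·(2M3+M4)/6=-23/156
t_q=6 → seg 2, τ=1; S=0+-119/156·τ+-147/104·τ²+163/312·τ³=-43/26

  seg 0: a=4 b=-811/312 c=0 d=97/936
  seg 1: a=-1 b=31/156 c=97/104 d=-61/156
  seg 2: a=0 b=-119/156 c=-147/104 d=163/312
  seg 3: a=-3 b=-23/156 c=179/104 d=-179/312
S(6) = -43/26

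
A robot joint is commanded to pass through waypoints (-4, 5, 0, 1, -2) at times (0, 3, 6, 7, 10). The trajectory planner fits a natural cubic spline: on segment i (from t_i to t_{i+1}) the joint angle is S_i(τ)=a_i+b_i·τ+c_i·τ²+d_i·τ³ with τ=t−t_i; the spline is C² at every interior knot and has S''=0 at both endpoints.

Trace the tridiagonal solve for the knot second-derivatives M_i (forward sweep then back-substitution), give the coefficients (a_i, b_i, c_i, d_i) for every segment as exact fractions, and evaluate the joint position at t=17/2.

Δ: Δ0=3, Δ1=-5/3, Δ2=1, Δ3=-1
row 1: diag=12, rhs=-28; c'=1/4, d'=-7/3
row 2: denom=8−3·1/4=29/4; d'=(16−3·-7/3)/(29/4)=92/29
row 3: denom=8−1·4/29=228/29; d'=(-12−1·92/29)/(228/29)=-110/57
back: M3=-110/57
back: M2=92/29−4/29·-110/57=196/57
back: M1=-7/3−1/4·196/57=-182/57
M: M0=0, M1=-182/57, M2=196/57, M3=-110/57, M4=0
seg 0: a=-4, c=M0/2=0, d=(M1−M0)/(6·3)=-91/513, b=Δ0−h0·(2M0+M1)/6=262/57
seg 1: a=5, c=M1/2=-91/57, d=(M2−M1)/(6·3)=7/19, b=Δ1−h1·(2M1+M2)/6=-11/57
seg 2: a=0, c=M2/2=98/57, d=(M3−M2)/(6·1)=-17/19, b=Δ2−h2·(2M2+M3)/6=10/57
seg 3: a=1, c=M3/2=-55/57, d=(M4−M3)/(6·3)=55/513, b=Δ3−h3·(2M3+M4)/6=53/57
t_q=17/2 → seg 3, τ=3/2; S=1+53/57·τ+-55/57·τ²+55/513·τ³=89/152

  seg 0: a=-4 b=262/57 c=0 d=-91/513
  seg 1: a=5 b=-11/57 c=-91/57 d=7/19
  seg 2: a=0 b=10/57 c=98/57 d=-17/19
  seg 3: a=1 b=53/57 c=-55/57 d=55/513
S(17/2) = 89/152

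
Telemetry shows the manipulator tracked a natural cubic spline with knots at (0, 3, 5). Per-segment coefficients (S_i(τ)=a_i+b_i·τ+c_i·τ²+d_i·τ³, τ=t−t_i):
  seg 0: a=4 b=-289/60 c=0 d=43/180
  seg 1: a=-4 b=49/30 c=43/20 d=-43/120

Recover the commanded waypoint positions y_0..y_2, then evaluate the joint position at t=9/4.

y_0 = S_0(0) = a_0 = 4
y_1 = S_1(0) = a_1 = -4
y_2 = S_1(2) = 5
t_q=9/4 is in segment 0 (τ=9/4); S_0(τ)=-5269/1280

y_0=4 y_1=-4 y_2=5
S(9/4) = -5269/1280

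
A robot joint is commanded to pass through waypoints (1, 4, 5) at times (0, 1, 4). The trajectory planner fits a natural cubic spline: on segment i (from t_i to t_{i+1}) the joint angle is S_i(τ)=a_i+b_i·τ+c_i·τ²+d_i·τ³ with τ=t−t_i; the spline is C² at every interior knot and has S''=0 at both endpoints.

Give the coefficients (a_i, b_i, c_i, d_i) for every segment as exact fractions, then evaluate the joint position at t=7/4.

  seg 0: a=1 b=10/3 c=0 d=-1/3
  seg 1: a=4 b=7/3 c=-1 d=1/9
S(7/4) = 335/64

Δ: Δ0=3, Δ1=1/3
row 1: diag=8, rhs=-16; c'=3/8, d'=-2
back: M1=-2
M: M0=0, M1=-2, M2=0
seg 0: a=1, c=M0/2=0, d=(M1−M0)/(6·1)=-1/3, b=Δ0−h0·(2M0+M1)/6=10/3
seg 1: a=4, c=M1/2=-1, d=(M2−M1)/(6·3)=1/9, b=Δ1−h1·(2M1+M2)/6=7/3
t_q=7/4 → seg 1, τ=3/4; S=4+7/3·τ+-1·τ²+1/9·τ³=335/64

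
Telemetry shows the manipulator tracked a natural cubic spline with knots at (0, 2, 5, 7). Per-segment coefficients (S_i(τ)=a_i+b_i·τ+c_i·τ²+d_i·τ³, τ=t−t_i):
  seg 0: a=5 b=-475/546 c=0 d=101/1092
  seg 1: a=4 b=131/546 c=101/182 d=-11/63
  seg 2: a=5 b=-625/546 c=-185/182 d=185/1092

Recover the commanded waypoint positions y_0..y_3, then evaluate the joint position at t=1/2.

y_0 = S_0(0) = a_0 = 5
y_1 = S_1(0) = a_1 = 4
y_2 = S_2(0) = a_2 = 5
y_3 = S_2(2) = 0
t_q=1/2 is in segment 0 (τ=1/2); S_0(τ)=13327/2912

y_0=5 y_1=4 y_2=5 y_3=0
S(1/2) = 13327/2912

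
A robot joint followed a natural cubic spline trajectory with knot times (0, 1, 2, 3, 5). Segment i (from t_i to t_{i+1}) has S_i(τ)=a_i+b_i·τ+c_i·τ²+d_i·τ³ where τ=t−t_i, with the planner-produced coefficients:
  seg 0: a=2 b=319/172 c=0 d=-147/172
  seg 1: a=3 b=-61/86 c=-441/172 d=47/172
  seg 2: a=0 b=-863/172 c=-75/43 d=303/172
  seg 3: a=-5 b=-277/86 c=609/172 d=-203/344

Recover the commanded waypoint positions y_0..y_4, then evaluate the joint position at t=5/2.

y_0 = S_0(0) = a_0 = 2
y_1 = S_1(0) = a_1 = 3
y_2 = S_2(0) = a_2 = 0
y_3 = S_3(0) = a_3 = -5
y_4 = S_3(2) = -2
t_q=5/2 is in segment 2 (τ=1/2); S_2(τ)=-3749/1376

y_0=2 y_1=3 y_2=0 y_3=-5 y_4=-2
S(5/2) = -3749/1376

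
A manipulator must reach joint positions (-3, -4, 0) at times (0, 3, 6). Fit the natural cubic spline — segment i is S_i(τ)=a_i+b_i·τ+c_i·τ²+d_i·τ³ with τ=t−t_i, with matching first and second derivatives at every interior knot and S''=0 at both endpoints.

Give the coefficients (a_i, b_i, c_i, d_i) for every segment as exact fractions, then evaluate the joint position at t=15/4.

Δ: Δ0=-1/3, Δ1=4/3
row 1: diag=12, rhs=10; c'=1/4, d'=5/6
back: M1=5/6
M: M0=0, M1=5/6, M2=0
seg 0: a=-3, c=M0/2=0, d=(M1−M0)/(6·3)=5/108, b=Δ0−h0·(2M0+M1)/6=-3/4
seg 1: a=-4, c=M1/2=5/12, d=(M2−M1)/(6·3)=-5/108, b=Δ1−h1·(2M1+M2)/6=1/2
t_q=15/4 → seg 1, τ=3/4; S=-4+1/2·τ+5/12·τ²+-5/108·τ³=-873/256

  seg 0: a=-3 b=-3/4 c=0 d=5/108
  seg 1: a=-4 b=1/2 c=5/12 d=-5/108
S(15/4) = -873/256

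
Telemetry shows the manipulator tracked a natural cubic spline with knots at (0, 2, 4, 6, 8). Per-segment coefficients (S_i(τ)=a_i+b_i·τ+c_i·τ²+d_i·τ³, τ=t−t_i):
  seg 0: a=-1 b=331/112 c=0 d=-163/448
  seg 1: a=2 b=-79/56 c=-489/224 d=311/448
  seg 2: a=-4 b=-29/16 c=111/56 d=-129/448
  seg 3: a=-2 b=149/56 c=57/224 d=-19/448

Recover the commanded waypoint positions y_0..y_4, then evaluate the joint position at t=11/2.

y_0=-1 y_1=2 y_2=-4 y_3=-2 y_4=4
S(11/2) = -11579/3584

y_0 = S_0(0) = a_0 = -1
y_1 = S_1(0) = a_1 = 2
y_2 = S_2(0) = a_2 = -4
y_3 = S_3(0) = a_3 = -2
y_4 = S_3(2) = 4
t_q=11/2 is in segment 2 (τ=3/2); S_2(τ)=-11579/3584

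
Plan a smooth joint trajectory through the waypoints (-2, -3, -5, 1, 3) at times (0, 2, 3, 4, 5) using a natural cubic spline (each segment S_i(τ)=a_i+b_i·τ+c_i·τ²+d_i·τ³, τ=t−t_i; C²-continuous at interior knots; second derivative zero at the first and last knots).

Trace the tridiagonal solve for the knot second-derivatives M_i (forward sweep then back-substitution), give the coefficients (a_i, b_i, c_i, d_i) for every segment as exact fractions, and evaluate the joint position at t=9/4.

  seg 0: a=-2 b=37/43 c=0 d=-117/344
  seg 1: a=-3 b=-277/86 c=-351/172 d=561/172
  seg 2: a=-5 b=427/172 c=333/43 d=-727/172
  seg 3: a=1 b=455/86 c=-849/172 d=283/172
S(9/4) = -42731/11008

Δ: Δ0=-1/2, Δ1=-2, Δ2=6, Δ3=2
row 1: diag=6, rhs=-9; c'=1/6, d'=-3/2
row 2: denom=4−1·1/6=23/6; d'=(48−1·-3/2)/(23/6)=297/23
row 3: denom=4−1·6/23=86/23; d'=(-24−1·297/23)/(86/23)=-849/86
back: M3=-849/86
back: M2=297/23−6/23·-849/86=666/43
back: M1=-3/2−1/6·666/43=-351/86
M: M0=0, M1=-351/86, M2=666/43, M3=-849/86, M4=0
seg 0: a=-2, c=M0/2=0, d=(M1−M0)/(6·2)=-117/344, b=Δ0−h0·(2M0+M1)/6=37/43
seg 1: a=-3, c=M1/2=-351/172, d=(M2−M1)/(6·1)=561/172, b=Δ1−h1·(2M1+M2)/6=-277/86
seg 2: a=-5, c=M2/2=333/43, d=(M3−M2)/(6·1)=-727/172, b=Δ2−h2·(2M2+M3)/6=427/172
seg 3: a=1, c=M3/2=-849/172, d=(M4−M3)/(6·1)=283/172, b=Δ3−h3·(2M3+M4)/6=455/86
t_q=9/4 → seg 1, τ=1/4; S=-3+-277/86·τ+-351/172·τ²+561/172·τ³=-42731/11008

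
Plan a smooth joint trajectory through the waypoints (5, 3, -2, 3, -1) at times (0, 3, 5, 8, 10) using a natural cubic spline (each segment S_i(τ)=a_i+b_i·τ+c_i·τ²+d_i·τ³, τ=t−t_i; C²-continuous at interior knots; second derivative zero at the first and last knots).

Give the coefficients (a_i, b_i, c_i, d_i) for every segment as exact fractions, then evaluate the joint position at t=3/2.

  seg 0: a=5 b=473/1740 c=0 d=-1633/15660
  seg 1: a=3 b=-2213/870 c=-1633/1740 d=557/1160
  seg 2: a=-2 b=-233/435 c=169/87 d=-1577/3915
  seg 3: a=3 b=106/435 c=-244/145 d=122/435
S(3/2) = 23459/4640

Δ: Δ0=-2/3, Δ1=-5/2, Δ2=5/3, Δ3=-2
row 1: diag=10, rhs=-11; c'=1/5, d'=-11/10
row 2: denom=10−2·1/5=48/5; d'=(25−2·-11/10)/(48/5)=17/6
row 3: denom=10−3·5/16=145/16; d'=(-22−3·17/6)/(145/16)=-488/145
back: M3=-488/145
back: M2=17/6−5/16·-488/145=338/87
back: M1=-11/10−1/5·338/87=-1633/870
M: M0=0, M1=-1633/870, M2=338/87, M3=-488/145, M4=0
seg 0: a=5, c=M0/2=0, d=(M1−M0)/(6·3)=-1633/15660, b=Δ0−h0·(2M0+M1)/6=473/1740
seg 1: a=3, c=M1/2=-1633/1740, d=(M2−M1)/(6·2)=557/1160, b=Δ1−h1·(2M1+M2)/6=-2213/870
seg 2: a=-2, c=M2/2=169/87, d=(M3−M2)/(6·3)=-1577/3915, b=Δ2−h2·(2M2+M3)/6=-233/435
seg 3: a=3, c=M3/2=-244/145, d=(M4−M3)/(6·2)=122/435, b=Δ3−h3·(2M3+M4)/6=106/435
t_q=3/2 → seg 0, τ=3/2; S=5+473/1740·τ+0·τ²+-1633/15660·τ³=23459/4640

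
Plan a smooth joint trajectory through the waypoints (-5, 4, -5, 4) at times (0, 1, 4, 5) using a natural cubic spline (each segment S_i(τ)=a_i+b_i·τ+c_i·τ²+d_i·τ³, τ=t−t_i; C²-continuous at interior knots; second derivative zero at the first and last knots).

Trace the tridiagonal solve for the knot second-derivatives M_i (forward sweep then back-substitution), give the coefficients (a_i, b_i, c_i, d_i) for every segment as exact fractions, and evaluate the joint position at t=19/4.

Δ: Δ0=9, Δ1=-3, Δ2=9
row 1: diag=8, rhs=-72; c'=3/8, d'=-9
row 2: denom=8−3·3/8=55/8; d'=(72−3·-9)/(55/8)=72/5
back: M2=72/5
back: M1=-9−3/8·72/5=-72/5
M: M0=0, M1=-72/5, M2=72/5, M3=0
seg 0: a=-5, c=M0/2=0, d=(M1−M0)/(6·1)=-12/5, b=Δ0−h0·(2M0+M1)/6=57/5
seg 1: a=4, c=M1/2=-36/5, d=(M2−M1)/(6·3)=8/5, b=Δ1−h1·(2M1+M2)/6=21/5
seg 2: a=-5, c=M2/2=36/5, d=(M3−M2)/(6·1)=-12/5, b=Δ2−h2·(2M2+M3)/6=21/5
t_q=19/4 → seg 2, τ=3/4; S=-5+21/5·τ+36/5·τ²+-12/5·τ³=19/16

  seg 0: a=-5 b=57/5 c=0 d=-12/5
  seg 1: a=4 b=21/5 c=-36/5 d=8/5
  seg 2: a=-5 b=21/5 c=36/5 d=-12/5
S(19/4) = 19/16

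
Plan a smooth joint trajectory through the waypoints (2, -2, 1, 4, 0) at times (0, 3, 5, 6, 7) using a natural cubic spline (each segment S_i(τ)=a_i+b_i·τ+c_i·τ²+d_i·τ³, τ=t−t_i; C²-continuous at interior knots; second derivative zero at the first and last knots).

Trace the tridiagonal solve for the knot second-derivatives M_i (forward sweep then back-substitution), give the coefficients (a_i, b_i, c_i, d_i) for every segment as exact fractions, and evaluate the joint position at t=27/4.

Δ: Δ0=-4/3, Δ1=3/2, Δ2=3, Δ3=-4
row 1: diag=10, rhs=17; c'=1/5, d'=17/10
row 2: denom=6−2·1/5=28/5; d'=(9−2·17/10)/(28/5)=1
row 3: denom=4−1·5/28=107/28; d'=(-42−1·1)/(107/28)=-1204/107
back: M3=-1204/107
back: M2=1−5/28·-1204/107=322/107
back: M1=17/10−1/5·322/107=235/214
M: M0=0, M1=235/214, M2=322/107, M3=-1204/107, M4=0
seg 0: a=2, c=M0/2=0, d=(M1−M0)/(6·3)=235/3852, b=Δ0−h0·(2M0+M1)/6=-2417/1284
seg 1: a=-2, c=M1/2=235/428, d=(M2−M1)/(6·2)=409/2568, b=Δ1−h1·(2M1+M2)/6=-151/642
seg 2: a=1, c=M2/2=161/107, d=(M3−M2)/(6·1)=-763/321, b=Δ2−h2·(2M2+M3)/6=1243/321
seg 3: a=4, c=M3/2=-602/107, d=(M4−M3)/(6·1)=602/321, b=Δ3−h3·(2M3+M4)/6=-80/321
t_q=27/4 → seg 3, τ=3/4; S=4+-80/321·τ+-602/107·τ²+602/321·τ³=4929/3424

  seg 0: a=2 b=-2417/1284 c=0 d=235/3852
  seg 1: a=-2 b=-151/642 c=235/428 d=409/2568
  seg 2: a=1 b=1243/321 c=161/107 d=-763/321
  seg 3: a=4 b=-80/321 c=-602/107 d=602/321
S(27/4) = 4929/3424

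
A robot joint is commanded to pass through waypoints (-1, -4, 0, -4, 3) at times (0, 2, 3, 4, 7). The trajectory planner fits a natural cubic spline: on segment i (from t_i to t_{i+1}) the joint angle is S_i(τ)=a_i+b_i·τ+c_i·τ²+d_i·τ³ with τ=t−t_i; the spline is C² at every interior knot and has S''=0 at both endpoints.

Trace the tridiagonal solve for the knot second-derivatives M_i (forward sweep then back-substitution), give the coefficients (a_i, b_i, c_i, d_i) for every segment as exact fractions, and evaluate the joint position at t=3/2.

Δ: Δ0=-3/2, Δ1=4, Δ2=-4, Δ3=7/3
row 1: diag=6, rhs=33; c'=1/6, d'=11/2
row 2: denom=4−1·1/6=23/6; d'=(-48−1·11/2)/(23/6)=-321/23
row 3: denom=8−1·6/23=178/23; d'=(38−1·-321/23)/(178/23)=1195/178
back: M3=1195/178
back: M2=-321/23−6/23·1195/178=-1398/89
back: M1=11/2−1/6·-1398/89=1445/178
M: M0=0, M1=1445/178, M2=-1398/89, M3=1195/178, M4=0
seg 0: a=-1, c=M0/2=0, d=(M1−M0)/(6·2)=1445/2136, b=Δ0−h0·(2M0+M1)/6=-1123/267
seg 1: a=-4, c=M1/2=1445/356, d=(M2−M1)/(6·1)=-4241/1068, b=Δ1−h1·(2M1+M2)/6=2089/534
seg 2: a=0, c=M2/2=-699/89, d=(M3−M2)/(6·1)=3991/1068, b=Δ2−h2·(2M2+M3)/6=125/1068
seg 3: a=-4, c=M3/2=1195/356, d=(M4−M3)/(6·3)=-1195/3204, b=Δ3−h3·(2M3+M4)/6=-2339/534
t_q=3/2 → seg 0, τ=3/2; S=-1+-1123/267·τ+0·τ²+1445/2136·τ³=-28627/5696

  seg 0: a=-1 b=-1123/267 c=0 d=1445/2136
  seg 1: a=-4 b=2089/534 c=1445/356 d=-4241/1068
  seg 2: a=0 b=125/1068 c=-699/89 d=3991/1068
  seg 3: a=-4 b=-2339/534 c=1195/356 d=-1195/3204
S(3/2) = -28627/5696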